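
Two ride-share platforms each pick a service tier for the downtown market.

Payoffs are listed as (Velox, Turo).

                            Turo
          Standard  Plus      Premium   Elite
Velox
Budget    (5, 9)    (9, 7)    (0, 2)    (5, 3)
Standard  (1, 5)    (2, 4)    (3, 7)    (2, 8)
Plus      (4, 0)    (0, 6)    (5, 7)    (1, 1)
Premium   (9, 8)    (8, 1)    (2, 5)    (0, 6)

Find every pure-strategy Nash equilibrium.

Check each profile: it is a Nash equilibrium iff no player can strictly gain by switching unilaterally.
(Budget, Standard): Velox can switch to Premium (5 → 9). Not NE.
(Budget, Plus): Turo can switch to Standard (7 → 9). Not NE.
(Budget, Premium): Velox can switch to Standard (0 → 3). Not NE.
(Budget, Elite): Turo can switch to Standard (3 → 9). Not NE.
(Standard, Standard): Velox can switch to Budget (1 → 5). Not NE.
(Standard, Plus): Velox can switch to Budget (2 → 9). Not NE.
(Standard, Premium): Velox can switch to Plus (3 → 5). Not NE.
(Standard, Elite): Velox can switch to Budget (2 → 5). Not NE.
(Plus, Standard): Velox can switch to Budget (4 → 5). Not NE.
(Plus, Plus): Velox can switch to Budget (0 → 9). Not NE.
(Plus, Premium): Velox gets 5, best alternative 3; Turo gets 7, best alternative 6. No profitable deviation — NE.
(Plus, Elite): Velox can switch to Budget (1 → 5). Not NE.
(Premium, Standard): Velox gets 9, best alternative 5; Turo gets 8, best alternative 6. No profitable deviation — NE.
(Premium, Plus): Velox can switch to Budget (8 → 9). Not NE.
(The remaining 2 profiles each have a profitable deviation by the same check.)

Pure-strategy Nash equilibria: (Plus, Premium); (Premium, Standard)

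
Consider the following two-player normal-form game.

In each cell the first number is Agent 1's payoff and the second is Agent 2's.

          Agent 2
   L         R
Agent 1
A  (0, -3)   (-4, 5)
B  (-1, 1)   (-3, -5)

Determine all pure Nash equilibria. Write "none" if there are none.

This game has no pure Nash equilibrium.

Mark each player's best response to every combination of opponents' strategies; a profile where every player is best-responding is a pure Nash equilibrium.
Agent 1 against L: payoffs 0, -1 → best response A.
Agent 1 against R: payoffs -4, -3 → best response B.
Agent 2 against A: payoffs -3, 5 → best response R.
Agent 2 against B: payoffs 1, -5 → best response L.
No profile is a mutual best response for all players.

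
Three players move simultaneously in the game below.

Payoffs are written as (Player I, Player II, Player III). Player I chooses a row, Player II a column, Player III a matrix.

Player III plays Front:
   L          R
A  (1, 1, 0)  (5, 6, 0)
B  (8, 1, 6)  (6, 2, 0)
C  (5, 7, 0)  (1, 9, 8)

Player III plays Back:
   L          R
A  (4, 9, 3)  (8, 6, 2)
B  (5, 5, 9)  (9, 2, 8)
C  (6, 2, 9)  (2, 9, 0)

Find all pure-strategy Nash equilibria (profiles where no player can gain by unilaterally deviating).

none

For each player, find the best response to each opponent profile; mutual best responses are the pure NE.
Player I against (L, Front): payoffs 1, 8, 5 → best response B.
Player I against (L, Back): payoffs 4, 5, 6 → best response C.
Player I against (R, Front): payoffs 5, 6, 1 → best response B.
Player I against (R, Back): payoffs 8, 9, 2 → best response B.
Player II against (A, Front): payoffs 1, 6 → best response R.
Player II against (A, Back): payoffs 9, 6 → best response L.
Player II against (B, Front): payoffs 1, 2 → best response R.
Player II against (B, Back): payoffs 5, 2 → best response L.
Player II against (C, Front): payoffs 7, 9 → best response R.
Player II against (C, Back): payoffs 2, 9 → best response R.
Player III against (A, L): payoffs 0, 3 → best response Back.
Player III against (A, R): payoffs 0, 2 → best response Back.
Player III against (B, L): payoffs 6, 9 → best response Back.
Player III against (B, R): payoffs 0, 8 → best response Back.
Player III against (C, L): payoffs 0, 9 → best response Back.
Player III against (C, R): payoffs 8, 0 → best response Front.
No profile is a mutual best response for all players.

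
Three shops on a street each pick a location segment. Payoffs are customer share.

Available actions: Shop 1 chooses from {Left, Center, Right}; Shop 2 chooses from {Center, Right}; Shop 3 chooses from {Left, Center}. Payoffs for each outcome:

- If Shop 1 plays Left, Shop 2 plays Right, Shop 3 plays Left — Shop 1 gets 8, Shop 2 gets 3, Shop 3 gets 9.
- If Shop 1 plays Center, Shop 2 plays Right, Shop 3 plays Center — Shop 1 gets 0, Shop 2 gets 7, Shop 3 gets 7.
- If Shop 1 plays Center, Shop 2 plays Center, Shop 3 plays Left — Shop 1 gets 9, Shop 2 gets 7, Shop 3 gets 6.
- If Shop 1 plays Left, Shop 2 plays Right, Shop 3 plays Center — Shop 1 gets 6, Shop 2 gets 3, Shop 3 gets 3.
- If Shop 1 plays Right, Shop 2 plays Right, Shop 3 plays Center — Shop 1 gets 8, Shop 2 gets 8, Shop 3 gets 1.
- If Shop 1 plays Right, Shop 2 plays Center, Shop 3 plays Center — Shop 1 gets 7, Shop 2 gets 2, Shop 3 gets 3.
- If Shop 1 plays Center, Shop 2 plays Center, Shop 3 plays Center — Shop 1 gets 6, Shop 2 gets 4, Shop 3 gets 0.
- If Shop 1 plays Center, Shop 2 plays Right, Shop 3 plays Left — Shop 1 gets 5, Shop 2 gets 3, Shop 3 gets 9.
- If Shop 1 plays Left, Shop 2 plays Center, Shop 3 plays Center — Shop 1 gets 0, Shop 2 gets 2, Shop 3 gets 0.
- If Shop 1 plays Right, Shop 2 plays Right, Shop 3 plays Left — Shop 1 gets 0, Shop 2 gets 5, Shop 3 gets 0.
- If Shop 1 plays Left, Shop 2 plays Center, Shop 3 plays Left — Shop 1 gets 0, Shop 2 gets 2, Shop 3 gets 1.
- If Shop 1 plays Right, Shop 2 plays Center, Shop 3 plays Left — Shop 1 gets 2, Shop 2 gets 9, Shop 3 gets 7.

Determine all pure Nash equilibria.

For each player, find the best response to each opponent profile; mutual best responses are the pure NE.
Shop 1 against (Center, Left): payoffs 0, 9, 2 → best response Center.
Shop 1 against (Center, Center): payoffs 0, 6, 7 → best response Right.
Shop 1 against (Right, Left): payoffs 8, 5, 0 → best response Left.
Shop 1 against (Right, Center): payoffs 6, 0, 8 → best response Right.
Shop 2 against (Left, Left): payoffs 2, 3 → best response Right.
Shop 2 against (Left, Center): payoffs 2, 3 → best response Right.
Shop 2 against (Center, Left): payoffs 7, 3 → best response Center.
Shop 2 against (Center, Center): payoffs 4, 7 → best response Right.
Shop 2 against (Right, Left): payoffs 9, 5 → best response Center.
Shop 2 against (Right, Center): payoffs 2, 8 → best response Right.
Shop 3 against (Left, Center): payoffs 1, 0 → best response Left.
Shop 3 against (Left, Right): payoffs 9, 3 → best response Left.
Shop 3 against (Center, Center): payoffs 6, 0 → best response Left.
Shop 3 against (Center, Right): payoffs 9, 7 → best response Left.
Shop 3 against (Right, Center): payoffs 7, 3 → best response Left.
Shop 3 against (Right, Right): payoffs 0, 1 → best response Center.
Mutual best responses: (Left, Right, Left); (Center, Center, Left); (Right, Right, Center).

Pure-strategy Nash equilibria: (Left, Right, Left) and (Center, Center, Left) and (Right, Right, Center)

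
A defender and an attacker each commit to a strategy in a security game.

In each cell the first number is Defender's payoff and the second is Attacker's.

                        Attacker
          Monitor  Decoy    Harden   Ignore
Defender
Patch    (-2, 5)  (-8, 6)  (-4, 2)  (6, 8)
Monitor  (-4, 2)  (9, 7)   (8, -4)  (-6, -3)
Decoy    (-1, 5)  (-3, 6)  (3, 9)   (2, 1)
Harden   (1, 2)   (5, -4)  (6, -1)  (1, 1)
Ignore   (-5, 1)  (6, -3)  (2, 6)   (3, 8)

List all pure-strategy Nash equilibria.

(Patch, Ignore); (Monitor, Decoy); (Harden, Monitor)

(Patch, Monitor): Defender can switch to Decoy (-2 → -1). Not NE.
(Patch, Decoy): Defender can switch to Monitor (-8 → 9). Not NE.
(Patch, Harden): Defender can switch to Monitor (-4 → 8). Not NE.
(Patch, Ignore): Defender gets 6, best alternative 3; Attacker gets 8, best alternative 6. No profitable deviation — NE.
(Monitor, Monitor): Defender can switch to Patch (-4 → -2). Not NE.
(Monitor, Decoy): Defender gets 9, best alternative 6; Attacker gets 7, best alternative 2. No profitable deviation — NE.
(Monitor, Harden): Attacker can switch to Monitor (-4 → 2). Not NE.
(Monitor, Ignore): Defender can switch to Patch (-6 → 6). Not NE.
(Decoy, Monitor): Defender can switch to Harden (-1 → 1). Not NE.
(Decoy, Decoy): Defender can switch to Monitor (-3 → 9). Not NE.
(Decoy, Harden): Defender can switch to Monitor (3 → 8). Not NE.
(Decoy, Ignore): Defender can switch to Patch (2 → 6). Not NE.
(Harden, Monitor): Defender gets 1, best alternative -1; Attacker gets 2, best alternative 1. No profitable deviation — NE.
(Harden, Decoy): Defender can switch to Monitor (5 → 9). Not NE.
(Harden, Harden): Defender can switch to Monitor (6 → 8). Not NE.
(The remaining 5 profiles each have a profitable deviation by the same check.)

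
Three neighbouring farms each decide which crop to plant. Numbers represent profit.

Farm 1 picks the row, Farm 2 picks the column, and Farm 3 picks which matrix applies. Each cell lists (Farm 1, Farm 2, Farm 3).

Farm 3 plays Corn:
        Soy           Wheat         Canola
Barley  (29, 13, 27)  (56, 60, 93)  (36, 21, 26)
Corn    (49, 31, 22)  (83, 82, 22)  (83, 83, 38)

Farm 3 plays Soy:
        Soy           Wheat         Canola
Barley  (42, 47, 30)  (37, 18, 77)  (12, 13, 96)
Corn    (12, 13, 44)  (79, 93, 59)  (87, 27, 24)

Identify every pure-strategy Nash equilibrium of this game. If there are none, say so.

Check each profile: it is a Nash equilibrium iff no player can strictly gain by switching unilaterally.
(Barley, Soy, Corn): Farm 1 can switch to Corn (29 → 49). Not NE.
(Barley, Soy, Soy): Farm 1 gets 42, best alternative 12; Farm 2 gets 47, best alternative 18; Farm 3 gets 30, best alternative 27. No profitable deviation — NE.
(Barley, Wheat, Corn): Farm 1 can switch to Corn (56 → 83). Not NE.
(Barley, Wheat, Soy): Farm 1 can switch to Corn (37 → 79). Not NE.
(Barley, Canola, Corn): Farm 1 can switch to Corn (36 → 83). Not NE.
(Barley, Canola, Soy): Farm 1 can switch to Corn (12 → 87). Not NE.
(Corn, Soy, Corn): Farm 2 can switch to Wheat (31 → 82). Not NE.
(Corn, Soy, Soy): Farm 1 can switch to Barley (12 → 42). Not NE.
(Corn, Wheat, Corn): Farm 2 can switch to Canola (82 → 83). Not NE.
(Corn, Wheat, Soy): Farm 1 gets 79, best alternative 37; Farm 2 gets 93, best alternative 27; Farm 3 gets 59, best alternative 22. No profitable deviation — NE.
(Corn, Canola, Corn): Farm 1 gets 83, best alternative 36; Farm 2 gets 83, best alternative 82; Farm 3 gets 38, best alternative 24. No profitable deviation — NE.
(Corn, Canola, Soy): Farm 2 can switch to Wheat (27 → 93). Not NE.

The pure Nash equilibria are (Barley, Soy, Soy); (Corn, Wheat, Soy); (Corn, Canola, Corn).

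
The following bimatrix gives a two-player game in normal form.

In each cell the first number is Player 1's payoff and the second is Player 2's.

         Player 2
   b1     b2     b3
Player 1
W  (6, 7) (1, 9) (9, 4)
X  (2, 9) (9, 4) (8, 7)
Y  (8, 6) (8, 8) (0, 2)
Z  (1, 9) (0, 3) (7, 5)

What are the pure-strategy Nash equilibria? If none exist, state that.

For each player, find the best response to each opponent profile; mutual best responses are the pure NE.
Player 1 against b1: payoffs 6, 2, 8, 1 → best response Y.
Player 1 against b2: payoffs 1, 9, 8, 0 → best response X.
Player 1 against b3: payoffs 9, 8, 0, 7 → best response W.
Player 2 against W: payoffs 7, 9, 4 → best response b2.
Player 2 against X: payoffs 9, 4, 7 → best response b1.
Player 2 against Y: payoffs 6, 8, 2 → best response b2.
Player 2 against Z: payoffs 9, 3, 5 → best response b1.
No profile is a mutual best response for all players.

This game has no pure Nash equilibrium.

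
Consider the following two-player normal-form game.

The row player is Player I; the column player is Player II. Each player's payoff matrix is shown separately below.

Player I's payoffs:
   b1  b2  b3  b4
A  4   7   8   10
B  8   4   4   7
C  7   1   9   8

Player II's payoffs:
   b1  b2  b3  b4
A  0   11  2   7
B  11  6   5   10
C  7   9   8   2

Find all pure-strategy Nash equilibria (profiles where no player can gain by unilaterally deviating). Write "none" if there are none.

Player I against b1: payoffs 4, 8, 7 → best response B.
Player I against b2: payoffs 7, 4, 1 → best response A.
Player I against b3: payoffs 8, 4, 9 → best response C.
Player I against b4: payoffs 10, 7, 8 → best response A.
Player II against A: payoffs 0, 11, 2, 7 → best response b2.
Player II against B: payoffs 11, 6, 5, 10 → best response b1.
Player II against C: payoffs 7, 9, 8, 2 → best response b2.
Mutual best responses: (A, b2); (B, b1).

The pure Nash equilibria are (A, b2), (B, b1).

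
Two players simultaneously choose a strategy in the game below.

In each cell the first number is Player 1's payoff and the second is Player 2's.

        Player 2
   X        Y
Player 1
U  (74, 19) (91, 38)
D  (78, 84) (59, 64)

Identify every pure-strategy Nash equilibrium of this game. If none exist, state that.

For each player, find the best response to each opponent profile; mutual best responses are the pure NE.
Player 1 against X: payoffs 74, 78 → best response D.
Player 1 against Y: payoffs 91, 59 → best response U.
Player 2 against U: payoffs 19, 38 → best response Y.
Player 2 against D: payoffs 84, 64 → best response X.
Mutual best responses: (U, Y); (D, X).

Pure-strategy Nash equilibria: (U, Y) and (D, X)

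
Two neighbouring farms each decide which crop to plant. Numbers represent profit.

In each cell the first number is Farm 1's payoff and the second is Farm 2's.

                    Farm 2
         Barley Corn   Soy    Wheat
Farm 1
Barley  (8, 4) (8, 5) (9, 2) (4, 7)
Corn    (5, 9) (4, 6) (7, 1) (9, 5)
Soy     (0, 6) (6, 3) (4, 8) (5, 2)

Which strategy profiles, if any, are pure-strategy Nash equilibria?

No pure-strategy Nash equilibrium.

For each strategy profile, look for a profitable unilateral deviation.
(Barley, Barley): Farm 2 can switch to Corn (4 → 5). Not NE.
(Barley, Corn): Farm 2 can switch to Wheat (5 → 7). Not NE.
(Barley, Soy): Farm 2 can switch to Barley (2 → 4). Not NE.
(Barley, Wheat): Farm 1 can switch to Corn (4 → 9). Not NE.
(Corn, Barley): Farm 1 can switch to Barley (5 → 8). Not NE.
(Corn, Corn): Farm 1 can switch to Barley (4 → 8). Not NE.
(The remaining 6 profiles each have a profitable deviation by the same check.)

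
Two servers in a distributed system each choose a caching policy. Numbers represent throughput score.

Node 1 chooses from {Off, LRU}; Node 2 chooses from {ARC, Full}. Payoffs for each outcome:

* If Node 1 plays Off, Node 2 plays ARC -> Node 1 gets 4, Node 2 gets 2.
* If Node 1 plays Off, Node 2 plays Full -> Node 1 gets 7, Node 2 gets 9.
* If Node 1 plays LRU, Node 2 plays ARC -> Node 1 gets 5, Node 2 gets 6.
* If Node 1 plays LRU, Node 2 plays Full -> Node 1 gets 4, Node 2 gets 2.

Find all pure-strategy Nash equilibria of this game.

(Off, Full); (LRU, ARC)

(Off, ARC): Node 1 can switch to LRU (4 → 5). Not NE.
(Off, Full): Node 1 gets 7, best alternative 4; Node 2 gets 9, best alternative 2. No profitable deviation — NE.
(LRU, ARC): Node 1 gets 5, best alternative 4; Node 2 gets 6, best alternative 2. No profitable deviation — NE.
(LRU, Full): Node 1 can switch to Off (4 → 7). Not NE.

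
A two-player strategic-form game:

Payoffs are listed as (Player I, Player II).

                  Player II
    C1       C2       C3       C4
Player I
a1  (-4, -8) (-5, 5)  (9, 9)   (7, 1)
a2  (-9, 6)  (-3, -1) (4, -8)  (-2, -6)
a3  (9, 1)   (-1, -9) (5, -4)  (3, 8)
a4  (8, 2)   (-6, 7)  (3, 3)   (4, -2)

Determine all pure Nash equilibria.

Check each profile: it is a Nash equilibrium iff no player can strictly gain by switching unilaterally.
(a1, C1): Player I can switch to a3 (-4 → 9). Not NE.
(a1, C2): Player I can switch to a2 (-5 → -3). Not NE.
(a1, C3): Player I gets 9, best alternative 5; Player II gets 9, best alternative 5. No profitable deviation — NE.
(a1, C4): Player II can switch to C2 (1 → 5). Not NE.
(a2, C1): Player I can switch to a1 (-9 → -4). Not NE.
(a2, C2): Player I can switch to a3 (-3 → -1). Not NE.
(a2, C3): Player I can switch to a1 (4 → 9). Not NE.
(a2, C4): Player I can switch to a1 (-2 → 7). Not NE.
(a3, C1): Player II can switch to C4 (1 → 8). Not NE.
(The remaining 7 profiles each have a profitable deviation by the same check.)

The unique pure-strategy Nash equilibrium is (a1, C3).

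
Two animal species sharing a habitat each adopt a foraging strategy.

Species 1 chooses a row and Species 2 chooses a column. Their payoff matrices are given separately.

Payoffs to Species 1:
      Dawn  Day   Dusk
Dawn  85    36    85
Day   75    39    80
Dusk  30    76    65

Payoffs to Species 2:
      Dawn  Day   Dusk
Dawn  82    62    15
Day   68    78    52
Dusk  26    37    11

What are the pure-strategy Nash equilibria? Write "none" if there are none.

(Dawn, Dawn), (Dusk, Day)

Species 1 against Dawn: payoffs 85, 75, 30 → best response Dawn.
Species 1 against Day: payoffs 36, 39, 76 → best response Dusk.
Species 1 against Dusk: payoffs 85, 80, 65 → best response Dawn.
Species 2 against Dawn: payoffs 82, 62, 15 → best response Dawn.
Species 2 against Day: payoffs 68, 78, 52 → best response Day.
Species 2 against Dusk: payoffs 26, 37, 11 → best response Day.
Mutual best responses: (Dawn, Dawn); (Dusk, Day).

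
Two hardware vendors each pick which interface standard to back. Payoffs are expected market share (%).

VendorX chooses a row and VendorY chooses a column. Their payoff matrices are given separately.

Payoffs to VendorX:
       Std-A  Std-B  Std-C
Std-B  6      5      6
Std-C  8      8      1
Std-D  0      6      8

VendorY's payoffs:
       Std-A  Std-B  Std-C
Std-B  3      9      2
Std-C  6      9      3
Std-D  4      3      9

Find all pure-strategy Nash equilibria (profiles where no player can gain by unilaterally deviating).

(Std-C, Std-B) and (Std-D, Std-C)

For each player, find the best response to each opponent profile; mutual best responses are the pure NE.
VendorX against Std-A: payoffs 6, 8, 0 → best response Std-C.
VendorX against Std-B: payoffs 5, 8, 6 → best response Std-C.
VendorX against Std-C: payoffs 6, 1, 8 → best response Std-D.
VendorY against Std-B: payoffs 3, 9, 2 → best response Std-B.
VendorY against Std-C: payoffs 6, 9, 3 → best response Std-B.
VendorY against Std-D: payoffs 4, 3, 9 → best response Std-C.
Mutual best responses: (Std-C, Std-B); (Std-D, Std-C).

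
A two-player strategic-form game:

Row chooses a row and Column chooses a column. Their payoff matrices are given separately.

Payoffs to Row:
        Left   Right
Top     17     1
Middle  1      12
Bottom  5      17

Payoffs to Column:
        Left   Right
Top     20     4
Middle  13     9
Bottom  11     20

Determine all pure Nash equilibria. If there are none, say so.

The pure Nash equilibria are (Top, Left), (Bottom, Right).

For each player, find the best response to each opponent profile; mutual best responses are the pure NE.
Row against Left: payoffs 17, 1, 5 → best response Top.
Row against Right: payoffs 1, 12, 17 → best response Bottom.
Column against Top: payoffs 20, 4 → best response Left.
Column against Middle: payoffs 13, 9 → best response Left.
Column against Bottom: payoffs 11, 20 → best response Right.
Mutual best responses: (Top, Left); (Bottom, Right).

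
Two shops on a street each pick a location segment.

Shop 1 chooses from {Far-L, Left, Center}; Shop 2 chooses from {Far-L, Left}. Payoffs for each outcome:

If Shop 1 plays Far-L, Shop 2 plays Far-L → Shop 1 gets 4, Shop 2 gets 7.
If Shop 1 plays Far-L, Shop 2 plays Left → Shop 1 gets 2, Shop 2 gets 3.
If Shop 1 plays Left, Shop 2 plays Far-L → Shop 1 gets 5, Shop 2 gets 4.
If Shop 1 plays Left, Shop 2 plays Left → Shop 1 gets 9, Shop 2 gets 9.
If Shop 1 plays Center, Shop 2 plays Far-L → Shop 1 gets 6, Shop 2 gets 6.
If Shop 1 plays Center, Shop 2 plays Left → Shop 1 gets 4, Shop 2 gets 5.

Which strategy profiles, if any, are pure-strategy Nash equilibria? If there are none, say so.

(Left, Left), (Center, Far-L)

For each strategy profile, look for a profitable unilateral deviation.
(Far-L, Far-L): Shop 1 can switch to Left (4 → 5). Not NE.
(Far-L, Left): Shop 1 can switch to Left (2 → 9). Not NE.
(Left, Far-L): Shop 1 can switch to Center (5 → 6). Not NE.
(Left, Left): Shop 1 gets 9, best alternative 4; Shop 2 gets 9, best alternative 4. No profitable deviation — NE.
(Center, Far-L): Shop 1 gets 6, best alternative 5; Shop 2 gets 6, best alternative 5. No profitable deviation — NE.
(Center, Left): Shop 1 can switch to Left (4 → 9). Not NE.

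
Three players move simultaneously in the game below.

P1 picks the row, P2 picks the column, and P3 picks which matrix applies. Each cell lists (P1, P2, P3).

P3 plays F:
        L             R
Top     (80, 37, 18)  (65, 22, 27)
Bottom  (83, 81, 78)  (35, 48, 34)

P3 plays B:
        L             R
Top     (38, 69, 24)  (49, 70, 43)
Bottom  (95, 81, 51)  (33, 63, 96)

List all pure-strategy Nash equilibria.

Mark each player's best response to every combination of opponents' strategies; a profile where every player is best-responding is a pure Nash equilibrium.
P1 against (L, F): payoffs 80, 83 → best response Bottom.
P1 against (L, B): payoffs 38, 95 → best response Bottom.
P1 against (R, F): payoffs 65, 35 → best response Top.
P1 against (R, B): payoffs 49, 33 → best response Top.
P2 against (Top, F): payoffs 37, 22 → best response L.
P2 against (Top, B): payoffs 69, 70 → best response R.
P2 against (Bottom, F): payoffs 81, 48 → best response L.
P2 against (Bottom, B): payoffs 81, 63 → best response L.
P3 against (Top, L): payoffs 18, 24 → best response B.
P3 against (Top, R): payoffs 27, 43 → best response B.
P3 against (Bottom, L): payoffs 78, 51 → best response F.
P3 against (Bottom, R): payoffs 34, 96 → best response B.
Mutual best responses: (Top, R, B); (Bottom, L, F).

The pure Nash equilibria are (Top, R, B) and (Bottom, L, F).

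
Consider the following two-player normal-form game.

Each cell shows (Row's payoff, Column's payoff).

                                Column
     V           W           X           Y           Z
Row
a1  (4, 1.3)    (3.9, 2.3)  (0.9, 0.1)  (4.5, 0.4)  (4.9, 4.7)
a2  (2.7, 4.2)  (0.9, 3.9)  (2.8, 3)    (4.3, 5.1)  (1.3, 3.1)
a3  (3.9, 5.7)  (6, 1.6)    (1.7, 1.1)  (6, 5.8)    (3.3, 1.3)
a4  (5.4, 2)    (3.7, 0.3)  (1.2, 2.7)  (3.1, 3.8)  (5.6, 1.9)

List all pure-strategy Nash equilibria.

(a3, Y)

Row against V: payoffs 4, 2.7, 3.9, 5.4 → best response a4.
Row against W: payoffs 3.9, 0.9, 6, 3.7 → best response a3.
Row against X: payoffs 0.9, 2.8, 1.7, 1.2 → best response a2.
Row against Y: payoffs 4.5, 4.3, 6, 3.1 → best response a3.
Row against Z: payoffs 4.9, 1.3, 3.3, 5.6 → best response a4.
Column against a1: payoffs 1.3, 2.3, 0.1, 0.4, 4.7 → best response Z.
Column against a2: payoffs 4.2, 3.9, 3, 5.1, 3.1 → best response Y.
Column against a3: payoffs 5.7, 1.6, 1.1, 5.8, 1.3 → best response Y.
Column against a4: payoffs 2, 0.3, 2.7, 3.8, 1.9 → best response Y.
Mutual best responses: (a3, Y).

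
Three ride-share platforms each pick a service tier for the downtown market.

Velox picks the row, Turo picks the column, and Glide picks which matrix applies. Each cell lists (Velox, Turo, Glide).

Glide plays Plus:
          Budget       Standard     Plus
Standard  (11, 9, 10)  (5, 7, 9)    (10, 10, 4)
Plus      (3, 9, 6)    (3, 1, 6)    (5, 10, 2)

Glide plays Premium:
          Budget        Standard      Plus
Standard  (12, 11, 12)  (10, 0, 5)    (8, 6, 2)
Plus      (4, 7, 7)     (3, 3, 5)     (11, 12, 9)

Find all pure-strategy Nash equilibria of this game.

For each player, find the best response to each opponent profile; mutual best responses are the pure NE.
Velox against (Budget, Plus): payoffs 11, 3 → best response Standard.
Velox against (Budget, Premium): payoffs 12, 4 → best response Standard.
Velox against (Standard, Plus): payoffs 5, 3 → best response Standard.
Velox against (Standard, Premium): payoffs 10, 3 → best response Standard.
Velox against (Plus, Plus): payoffs 10, 5 → best response Standard.
Velox against (Plus, Premium): payoffs 8, 11 → best response Plus.
Turo against (Standard, Plus): payoffs 9, 7, 10 → best response Plus.
Turo against (Standard, Premium): payoffs 11, 0, 6 → best response Budget.
Turo against (Plus, Plus): payoffs 9, 1, 10 → best response Plus.
Turo against (Plus, Premium): payoffs 7, 3, 12 → best response Plus.
Glide against (Standard, Budget): payoffs 10, 12 → best response Premium.
Glide against (Standard, Standard): payoffs 9, 5 → best response Plus.
Glide against (Standard, Plus): payoffs 4, 2 → best response Plus.
Glide against (Plus, Budget): payoffs 6, 7 → best response Premium.
Glide against (Plus, Standard): payoffs 6, 5 → best response Plus.
Glide against (Plus, Plus): payoffs 2, 9 → best response Premium.
Mutual best responses: (Standard, Budget, Premium); (Standard, Plus, Plus); (Plus, Plus, Premium).

Pure-strategy Nash equilibria: (Standard, Budget, Premium); (Standard, Plus, Plus); (Plus, Plus, Premium)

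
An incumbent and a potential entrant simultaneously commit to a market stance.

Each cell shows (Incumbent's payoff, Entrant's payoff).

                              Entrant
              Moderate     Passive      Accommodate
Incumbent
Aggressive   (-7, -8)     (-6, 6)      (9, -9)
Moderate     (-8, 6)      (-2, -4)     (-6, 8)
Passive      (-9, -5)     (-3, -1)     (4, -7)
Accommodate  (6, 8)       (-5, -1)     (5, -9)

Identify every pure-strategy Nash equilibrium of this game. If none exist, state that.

Pure NE: (Accommodate, Moderate)

For each strategy profile, look for a profitable unilateral deviation.
(Aggressive, Moderate): Incumbent can switch to Accommodate (-7 → 6). Not NE.
(Aggressive, Passive): Incumbent can switch to Moderate (-6 → -2). Not NE.
(Aggressive, Accommodate): Entrant can switch to Moderate (-9 → -8). Not NE.
(Moderate, Moderate): Incumbent can switch to Aggressive (-8 → -7). Not NE.
(Moderate, Passive): Entrant can switch to Moderate (-4 → 6). Not NE.
(Moderate, Accommodate): Incumbent can switch to Aggressive (-6 → 9). Not NE.
(Passive, Moderate): Incumbent can switch to Aggressive (-9 → -7). Not NE.
(Passive, Passive): Incumbent can switch to Moderate (-3 → -2). Not NE.
(Passive, Accommodate): Incumbent can switch to Aggressive (4 → 9). Not NE.
(Accommodate, Moderate): Incumbent gets 6, best alternative -7; Entrant gets 8, best alternative -1. No profitable deviation — NE.
(Accommodate, Passive): Incumbent can switch to Moderate (-5 → -2). Not NE.
(Accommodate, Accommodate): Incumbent can switch to Aggressive (5 → 9). Not NE.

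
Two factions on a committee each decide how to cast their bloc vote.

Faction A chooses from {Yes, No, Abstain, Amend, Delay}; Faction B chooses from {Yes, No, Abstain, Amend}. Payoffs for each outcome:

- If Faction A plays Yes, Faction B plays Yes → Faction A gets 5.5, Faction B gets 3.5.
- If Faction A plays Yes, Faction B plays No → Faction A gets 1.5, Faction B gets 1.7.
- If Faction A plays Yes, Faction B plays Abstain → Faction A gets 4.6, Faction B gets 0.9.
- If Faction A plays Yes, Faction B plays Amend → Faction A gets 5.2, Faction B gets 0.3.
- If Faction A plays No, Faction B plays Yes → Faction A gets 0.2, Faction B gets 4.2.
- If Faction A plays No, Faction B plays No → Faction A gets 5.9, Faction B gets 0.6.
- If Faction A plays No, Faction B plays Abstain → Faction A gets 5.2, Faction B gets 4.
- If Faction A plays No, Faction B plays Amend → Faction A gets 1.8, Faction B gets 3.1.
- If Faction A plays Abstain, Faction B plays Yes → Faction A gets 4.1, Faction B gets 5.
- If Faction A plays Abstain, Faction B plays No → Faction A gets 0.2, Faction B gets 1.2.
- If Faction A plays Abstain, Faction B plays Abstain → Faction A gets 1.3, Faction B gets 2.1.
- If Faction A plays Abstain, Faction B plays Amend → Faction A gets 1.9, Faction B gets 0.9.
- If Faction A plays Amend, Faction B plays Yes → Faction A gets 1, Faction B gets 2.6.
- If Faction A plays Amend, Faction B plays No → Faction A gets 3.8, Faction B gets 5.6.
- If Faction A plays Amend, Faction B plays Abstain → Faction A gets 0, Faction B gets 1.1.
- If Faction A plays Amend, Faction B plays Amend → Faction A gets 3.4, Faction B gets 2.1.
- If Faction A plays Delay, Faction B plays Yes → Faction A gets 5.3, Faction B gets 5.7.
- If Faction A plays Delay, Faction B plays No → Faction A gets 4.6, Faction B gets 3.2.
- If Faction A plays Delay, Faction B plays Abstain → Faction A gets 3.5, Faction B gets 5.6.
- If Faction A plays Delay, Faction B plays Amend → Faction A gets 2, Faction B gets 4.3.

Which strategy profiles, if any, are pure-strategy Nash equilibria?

Faction A against Yes: payoffs 5.5, 0.2, 4.1, 1, 5.3 → best response Yes.
Faction A against No: payoffs 1.5, 5.9, 0.2, 3.8, 4.6 → best response No.
Faction A against Abstain: payoffs 4.6, 5.2, 1.3, 0, 3.5 → best response No.
Faction A against Amend: payoffs 5.2, 1.8, 1.9, 3.4, 2 → best response Yes.
Faction B against Yes: payoffs 3.5, 1.7, 0.9, 0.3 → best response Yes.
Faction B against No: payoffs 4.2, 0.6, 4, 3.1 → best response Yes.
Faction B against Abstain: payoffs 5, 1.2, 2.1, 0.9 → best response Yes.
Faction B against Amend: payoffs 2.6, 5.6, 1.1, 2.1 → best response No.
Faction B against Delay: payoffs 5.7, 3.2, 5.6, 4.3 → best response Yes.
Mutual best responses: (Yes, Yes).

(Yes, Yes)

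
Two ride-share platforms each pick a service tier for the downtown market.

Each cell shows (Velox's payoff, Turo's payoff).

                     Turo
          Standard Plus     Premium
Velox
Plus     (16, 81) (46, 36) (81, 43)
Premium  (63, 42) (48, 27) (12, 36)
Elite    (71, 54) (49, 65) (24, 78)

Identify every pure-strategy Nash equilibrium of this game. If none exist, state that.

none

Velox against Standard: payoffs 16, 63, 71 → best response Elite.
Velox against Plus: payoffs 46, 48, 49 → best response Elite.
Velox against Premium: payoffs 81, 12, 24 → best response Plus.
Turo against Plus: payoffs 81, 36, 43 → best response Standard.
Turo against Premium: payoffs 42, 27, 36 → best response Standard.
Turo against Elite: payoffs 54, 65, 78 → best response Premium.
No profile is a mutual best response for all players.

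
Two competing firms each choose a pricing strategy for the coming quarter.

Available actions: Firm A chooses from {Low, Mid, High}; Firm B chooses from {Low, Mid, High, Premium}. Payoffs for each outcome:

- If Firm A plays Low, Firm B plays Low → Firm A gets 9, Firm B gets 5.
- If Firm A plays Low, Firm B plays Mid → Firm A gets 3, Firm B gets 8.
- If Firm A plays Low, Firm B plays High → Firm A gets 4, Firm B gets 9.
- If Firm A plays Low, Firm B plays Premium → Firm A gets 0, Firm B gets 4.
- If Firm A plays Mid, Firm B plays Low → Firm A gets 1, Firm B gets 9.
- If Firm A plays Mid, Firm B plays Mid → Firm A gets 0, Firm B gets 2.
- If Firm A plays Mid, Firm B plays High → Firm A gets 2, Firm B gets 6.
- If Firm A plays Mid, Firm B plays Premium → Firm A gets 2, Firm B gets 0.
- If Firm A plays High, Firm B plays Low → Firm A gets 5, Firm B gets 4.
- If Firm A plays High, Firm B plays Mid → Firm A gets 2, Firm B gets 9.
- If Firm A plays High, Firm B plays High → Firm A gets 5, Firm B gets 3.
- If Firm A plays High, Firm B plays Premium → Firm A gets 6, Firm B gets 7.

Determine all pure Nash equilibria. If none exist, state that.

For each player, find the best response to each opponent profile; mutual best responses are the pure NE.
Firm A against Low: payoffs 9, 1, 5 → best response Low.
Firm A against Mid: payoffs 3, 0, 2 → best response Low.
Firm A against High: payoffs 4, 2, 5 → best response High.
Firm A against Premium: payoffs 0, 2, 6 → best response High.
Firm B against Low: payoffs 5, 8, 9, 4 → best response High.
Firm B against Mid: payoffs 9, 2, 6, 0 → best response Low.
Firm B against High: payoffs 4, 9, 3, 7 → best response Mid.
No profile is a mutual best response for all players.

There is no pure-strategy Nash equilibrium.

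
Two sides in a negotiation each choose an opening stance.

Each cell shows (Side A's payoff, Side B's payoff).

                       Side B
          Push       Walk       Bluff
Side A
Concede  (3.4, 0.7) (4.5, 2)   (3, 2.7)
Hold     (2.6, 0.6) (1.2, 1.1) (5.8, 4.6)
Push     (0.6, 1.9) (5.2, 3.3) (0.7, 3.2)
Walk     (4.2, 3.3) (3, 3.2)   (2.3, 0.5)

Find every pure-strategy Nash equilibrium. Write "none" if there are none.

Check each profile: it is a Nash equilibrium iff no player can strictly gain by switching unilaterally.
(Concede, Push): Side A can switch to Walk (3.4 → 4.2). Not NE.
(Concede, Walk): Side A can switch to Push (4.5 → 5.2). Not NE.
(Concede, Bluff): Side A can switch to Hold (3 → 5.8). Not NE.
(Hold, Push): Side A can switch to Concede (2.6 → 3.4). Not NE.
(Hold, Walk): Side A can switch to Concede (1.2 → 4.5). Not NE.
(Hold, Bluff): Side A gets 5.8, best alternative 3; Side B gets 4.6, best alternative 1.1. No profitable deviation — NE.
(Push, Push): Side A can switch to Concede (0.6 → 3.4). Not NE.
(Push, Walk): Side A gets 5.2, best alternative 4.5; Side B gets 3.3, best alternative 3.2. No profitable deviation — NE.
(Walk, Push): Side A gets 4.2, best alternative 3.4; Side B gets 3.3, best alternative 3.2. No profitable deviation — NE.
(The remaining 3 profiles each have a profitable deviation by the same check.)

The pure Nash equilibria are (Hold, Bluff) and (Push, Walk) and (Walk, Push).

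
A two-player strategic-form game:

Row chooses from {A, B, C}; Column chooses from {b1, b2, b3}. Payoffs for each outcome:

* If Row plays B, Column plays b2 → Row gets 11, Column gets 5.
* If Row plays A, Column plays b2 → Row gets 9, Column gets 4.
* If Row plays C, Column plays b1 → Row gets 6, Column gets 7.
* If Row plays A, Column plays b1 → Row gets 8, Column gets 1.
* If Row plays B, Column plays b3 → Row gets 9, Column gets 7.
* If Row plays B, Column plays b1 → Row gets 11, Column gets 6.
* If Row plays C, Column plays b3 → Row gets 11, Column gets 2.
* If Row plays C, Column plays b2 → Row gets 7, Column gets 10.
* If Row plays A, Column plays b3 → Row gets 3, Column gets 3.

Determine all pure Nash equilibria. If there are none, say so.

Row against b1: payoffs 8, 11, 6 → best response B.
Row against b2: payoffs 9, 11, 7 → best response B.
Row against b3: payoffs 3, 9, 11 → best response C.
Column against A: payoffs 1, 4, 3 → best response b2.
Column against B: payoffs 6, 5, 7 → best response b3.
Column against C: payoffs 7, 10, 2 → best response b2.
No profile is a mutual best response for all players.

This game has no pure Nash equilibrium.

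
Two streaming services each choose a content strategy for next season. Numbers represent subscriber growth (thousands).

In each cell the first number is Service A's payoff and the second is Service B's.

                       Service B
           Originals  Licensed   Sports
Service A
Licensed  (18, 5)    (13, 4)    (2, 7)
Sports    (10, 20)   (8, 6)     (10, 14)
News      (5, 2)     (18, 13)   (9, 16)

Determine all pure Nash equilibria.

none

For each player, find the best response to each opponent profile; mutual best responses are the pure NE.
Service A against Originals: payoffs 18, 10, 5 → best response Licensed.
Service A against Licensed: payoffs 13, 8, 18 → best response News.
Service A against Sports: payoffs 2, 10, 9 → best response Sports.
Service B against Licensed: payoffs 5, 4, 7 → best response Sports.
Service B against Sports: payoffs 20, 6, 14 → best response Originals.
Service B against News: payoffs 2, 13, 16 → best response Sports.
No profile is a mutual best response for all players.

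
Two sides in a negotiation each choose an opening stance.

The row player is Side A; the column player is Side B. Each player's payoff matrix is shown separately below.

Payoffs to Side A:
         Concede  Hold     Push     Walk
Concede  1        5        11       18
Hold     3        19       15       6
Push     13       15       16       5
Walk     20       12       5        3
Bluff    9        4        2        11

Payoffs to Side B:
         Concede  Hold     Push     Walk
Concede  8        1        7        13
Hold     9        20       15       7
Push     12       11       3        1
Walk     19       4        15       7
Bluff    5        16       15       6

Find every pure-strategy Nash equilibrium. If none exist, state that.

(Concede, Concede): Side A can switch to Hold (1 → 3). Not NE.
(Concede, Hold): Side A can switch to Hold (5 → 19). Not NE.
(Concede, Push): Side A can switch to Hold (11 → 15). Not NE.
(Concede, Walk): Side A gets 18, best alternative 11; Side B gets 13, best alternative 8. No profitable deviation — NE.
(Hold, Concede): Side A can switch to Push (3 → 13). Not NE.
(Hold, Hold): Side A gets 19, best alternative 15; Side B gets 20, best alternative 15. No profitable deviation — NE.
(Hold, Push): Side A can switch to Push (15 → 16). Not NE.
(Hold, Walk): Side A can switch to Concede (6 → 18). Not NE.
(Push, Concede): Side A can switch to Walk (13 → 20). Not NE.
(Push, Hold): Side A can switch to Hold (15 → 19). Not NE.
(Push, Push): Side B can switch to Concede (3 → 12). Not NE.
(Push, Walk): Side A can switch to Concede (5 → 18). Not NE.
(Walk, Concede): Side A gets 20, best alternative 13; Side B gets 19, best alternative 15. No profitable deviation — NE.
(The remaining 7 profiles each have a profitable deviation by the same check.)

The pure Nash equilibria are (Concede, Walk), (Hold, Hold), (Walk, Concede).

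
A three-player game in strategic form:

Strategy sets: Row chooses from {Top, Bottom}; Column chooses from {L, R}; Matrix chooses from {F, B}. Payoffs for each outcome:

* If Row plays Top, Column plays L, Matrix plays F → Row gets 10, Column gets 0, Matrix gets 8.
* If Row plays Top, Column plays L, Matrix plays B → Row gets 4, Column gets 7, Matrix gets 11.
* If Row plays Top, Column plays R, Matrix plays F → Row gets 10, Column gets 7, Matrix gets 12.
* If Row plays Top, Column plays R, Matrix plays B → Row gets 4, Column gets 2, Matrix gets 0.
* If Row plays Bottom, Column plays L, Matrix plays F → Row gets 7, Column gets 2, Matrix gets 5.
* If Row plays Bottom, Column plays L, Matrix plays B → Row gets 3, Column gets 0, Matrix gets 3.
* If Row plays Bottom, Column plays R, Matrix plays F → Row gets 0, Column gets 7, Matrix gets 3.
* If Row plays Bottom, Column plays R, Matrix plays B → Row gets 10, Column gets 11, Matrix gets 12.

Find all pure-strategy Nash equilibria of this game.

(Top, L, F): Column can switch to R (0 → 7). Not NE.
(Top, L, B): Row gets 4, best alternative 3; Column gets 7, best alternative 2; Matrix gets 11, best alternative 8. No profitable deviation — NE.
(Top, R, F): Row gets 10, best alternative 0; Column gets 7, best alternative 0; Matrix gets 12, best alternative 0. No profitable deviation — NE.
(Top, R, B): Row can switch to Bottom (4 → 10). Not NE.
(Bottom, L, F): Row can switch to Top (7 → 10). Not NE.
(Bottom, L, B): Row can switch to Top (3 → 4). Not NE.
(Bottom, R, F): Row can switch to Top (0 → 10). Not NE.
(Bottom, R, B): Row gets 10, best alternative 4; Column gets 11, best alternative 0; Matrix gets 12, best alternative 3. No profitable deviation — NE.

(Top, L, B) and (Top, R, F) and (Bottom, R, B)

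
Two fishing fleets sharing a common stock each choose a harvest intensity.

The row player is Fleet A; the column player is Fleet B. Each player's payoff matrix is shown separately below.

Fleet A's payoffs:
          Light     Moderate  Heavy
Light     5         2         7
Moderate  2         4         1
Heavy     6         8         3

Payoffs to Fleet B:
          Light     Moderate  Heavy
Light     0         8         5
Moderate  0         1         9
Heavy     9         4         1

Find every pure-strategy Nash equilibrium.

(Light, Light): Fleet A can switch to Heavy (5 → 6). Not NE.
(Light, Moderate): Fleet A can switch to Moderate (2 → 4). Not NE.
(Light, Heavy): Fleet B can switch to Moderate (5 → 8). Not NE.
(Moderate, Light): Fleet A can switch to Light (2 → 5). Not NE.
(Moderate, Moderate): Fleet A can switch to Heavy (4 → 8). Not NE.
(Moderate, Heavy): Fleet A can switch to Light (1 → 7). Not NE.
(Heavy, Light): Fleet A gets 6, best alternative 5; Fleet B gets 9, best alternative 4. No profitable deviation — NE.
(Heavy, Moderate): Fleet B can switch to Light (4 → 9). Not NE.
(Heavy, Heavy): Fleet A can switch to Light (3 → 7). Not NE.

Pure NE: (Heavy, Light)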